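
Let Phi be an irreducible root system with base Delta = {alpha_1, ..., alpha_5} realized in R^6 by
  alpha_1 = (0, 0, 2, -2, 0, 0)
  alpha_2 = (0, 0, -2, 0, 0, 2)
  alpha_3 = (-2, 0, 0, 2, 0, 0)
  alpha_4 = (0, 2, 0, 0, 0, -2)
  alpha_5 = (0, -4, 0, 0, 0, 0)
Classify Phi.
C_5

Compute the Cartan integers a_ij = 2(alpha_i, alpha_j)/(alpha_j, alpha_j); the resulting 5x5 Cartan matrix is
[[2, -1, -1, 0, 0], [-1, 2, 0, -1, 0], [-1, 0, 2, 0, 0], [0, -1, 0, 2, -1], [0, 0, 0, -2, 2]].
The roots have two lengths (squared-length ratio 2:1); the short ones are alpha_{1,2,3,4}. The associated Dynkin diagram is a chain of 5 nodes with a double edge at one end; the terminal node there is the unique long simple root (C_5), so the type is C_5 (the algebra sp(10)).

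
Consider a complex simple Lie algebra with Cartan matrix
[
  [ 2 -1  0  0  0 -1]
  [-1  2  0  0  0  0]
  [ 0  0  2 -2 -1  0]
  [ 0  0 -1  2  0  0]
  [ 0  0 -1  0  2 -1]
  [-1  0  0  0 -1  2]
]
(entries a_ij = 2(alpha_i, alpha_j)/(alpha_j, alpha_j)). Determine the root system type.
B_6 (so(13))

The matrix has rank 6 with 2's on the diagonal. Reading the off-diagonal entries as Dynkin edges (a single edge where a_ij = a_ji = -1; a double or triple edge where a_ij * a_ji = 2 or 3), the diagram is a chain of 6 nodes with a double edge at one end; the terminal node there is the unique short simple root (B_6). One simple-root ordering that puts it in standard form is (alpha_2, alpha_1, alpha_6, alpha_5, alpha_3, alpha_4). So the algebra is type B_6, i.e. so(13).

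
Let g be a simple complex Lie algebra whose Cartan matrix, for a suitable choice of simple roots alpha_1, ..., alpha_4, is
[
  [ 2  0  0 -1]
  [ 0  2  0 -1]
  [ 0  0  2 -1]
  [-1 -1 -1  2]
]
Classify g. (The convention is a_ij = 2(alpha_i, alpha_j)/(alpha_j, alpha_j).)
D_4 (so(8))

The matrix has rank 4 with 2's on the diagonal. Reading the off-diagonal entries as Dynkin edges (a single edge where a_ij = a_ji = -1; a double or triple edge where a_ij * a_ji = 2 or 3), the diagram is a chain of 2 nodes with a fork of two nodes at one end (D_4). One simple-root ordering that puts it in standard form is (alpha_2, alpha_4, alpha_3, alpha_1). So the algebra is type D_4, i.e. so(8).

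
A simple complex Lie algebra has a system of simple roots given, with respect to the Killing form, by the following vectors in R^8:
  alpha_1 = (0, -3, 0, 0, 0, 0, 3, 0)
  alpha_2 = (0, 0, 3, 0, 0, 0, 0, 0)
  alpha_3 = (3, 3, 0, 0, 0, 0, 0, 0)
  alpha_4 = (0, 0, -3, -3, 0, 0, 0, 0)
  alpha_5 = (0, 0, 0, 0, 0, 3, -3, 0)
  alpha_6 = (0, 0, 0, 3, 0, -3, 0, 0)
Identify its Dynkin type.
B6

Compute the Cartan integers a_ij = 2(alpha_i, alpha_j)/(alpha_j, alpha_j); the resulting 6x6 Cartan matrix is
[[2, 0, -1, 0, -1, 0], [0, 2, 0, -1, 0, 0], [-1, 0, 2, 0, 0, 0], [0, -2, 0, 2, 0, -1], [-1, 0, 0, 0, 2, -1], [0, 0, 0, -1, -1, 2]].
The roots have two lengths (squared-length ratio 2:1); the short ones are alpha_{2}. The associated Dynkin diagram is a chain of 6 nodes with a double edge at one end; the terminal node there is the unique short simple root (B_6), so the type is B_6 (the algebra so(13)).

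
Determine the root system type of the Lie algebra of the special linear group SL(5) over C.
This is sl(5), which has dimension 5^2 - 1 = 24 and rank 5 - 1 = 4 (a Cartan subalgebra is the diagonal traceless matrices). In the classification of classical Lie algebras, the special linear algebra sl(n+1) has type A_n; here n = 4, so the Dynkin diagram is a chain of 4 nodes with single edges (A_4). Hence the type is A_4.

A_4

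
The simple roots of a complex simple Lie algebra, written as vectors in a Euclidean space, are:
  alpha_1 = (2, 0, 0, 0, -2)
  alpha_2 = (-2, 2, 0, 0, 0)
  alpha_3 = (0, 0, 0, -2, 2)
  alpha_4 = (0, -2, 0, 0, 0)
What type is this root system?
B_4

Compute the Cartan integers a_ij = 2(alpha_i, alpha_j)/(alpha_j, alpha_j); the resulting 4x4 Cartan matrix is
[[2, -1, -1, 0], [-1, 2, 0, -2], [-1, 0, 2, 0], [0, -1, 0, 2]].
The roots have two lengths (squared-length ratio 2:1); the short ones are alpha_{4}. The associated Dynkin diagram is a chain of 4 nodes with a double edge at one end; the terminal node there is the unique short simple root (B_4), so the type is B_4 (the algebra so(9)).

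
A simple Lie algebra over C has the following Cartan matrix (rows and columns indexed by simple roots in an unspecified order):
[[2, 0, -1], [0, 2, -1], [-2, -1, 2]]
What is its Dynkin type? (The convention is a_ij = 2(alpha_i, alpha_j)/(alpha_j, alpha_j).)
The matrix has rank 3 with 2's on the diagonal. Reading the off-diagonal entries as Dynkin edges (a single edge where a_ij = a_ji = -1; a double or triple edge where a_ij * a_ji = 2 or 3), the diagram is a chain of 3 nodes with a double edge at one end; the terminal node there is the unique short simple root (B_3). One simple-root ordering that puts it in standard form is (alpha_2, alpha_3, alpha_1). So the algebra is type B_3, i.e. so(7).

B3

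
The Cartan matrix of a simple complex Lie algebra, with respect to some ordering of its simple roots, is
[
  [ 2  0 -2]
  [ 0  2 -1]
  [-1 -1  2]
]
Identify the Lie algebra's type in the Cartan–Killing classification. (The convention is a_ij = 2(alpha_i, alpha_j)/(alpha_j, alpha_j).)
The matrix has rank 3 with 2's on the diagonal. Reading the off-diagonal entries as Dynkin edges (a single edge where a_ij = a_ji = -1; a double or triple edge where a_ij * a_ji = 2 or 3), the diagram is a chain of 3 nodes with a double edge at one end; the terminal node there is the unique long simple root (C_3). One simple-root ordering that puts it in standard form is (alpha_2, alpha_3, alpha_1). So the algebra is type C_3, i.e. sp(6).

C_3 (sp(6))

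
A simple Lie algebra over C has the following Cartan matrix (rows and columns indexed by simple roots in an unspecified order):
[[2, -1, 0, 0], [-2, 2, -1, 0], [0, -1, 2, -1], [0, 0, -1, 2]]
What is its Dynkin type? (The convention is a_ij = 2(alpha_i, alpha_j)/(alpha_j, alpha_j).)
B4

The matrix has rank 4 with 2's on the diagonal. Reading the off-diagonal entries as Dynkin edges (a single edge where a_ij = a_ji = -1; a double or triple edge where a_ij * a_ji = 2 or 3), the diagram is a chain of 4 nodes with a double edge at one end; the terminal node there is the unique short simple root (B_4). One simple-root ordering that puts it in standard form is (alpha_4, alpha_3, alpha_2, alpha_1). So the algebra is type B_4, i.e. so(9).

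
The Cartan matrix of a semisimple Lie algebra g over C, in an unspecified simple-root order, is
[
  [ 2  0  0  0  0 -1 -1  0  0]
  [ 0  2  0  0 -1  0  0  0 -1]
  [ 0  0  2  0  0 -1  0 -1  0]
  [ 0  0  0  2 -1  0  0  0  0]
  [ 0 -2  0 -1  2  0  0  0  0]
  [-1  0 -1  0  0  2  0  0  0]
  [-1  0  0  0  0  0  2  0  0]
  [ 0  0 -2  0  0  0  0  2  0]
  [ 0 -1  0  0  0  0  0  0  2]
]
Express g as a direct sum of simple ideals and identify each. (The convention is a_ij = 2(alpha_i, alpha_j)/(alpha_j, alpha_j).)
C_5 ⊕ F_4

The diagram associated to this matrix has two connected components: the simple roots {alpha_1, alpha_3, alpha_6, alpha_7, alpha_8} form a chain of 5 nodes with a double edge at one end; the terminal node there is the unique long simple root (C_5), and {alpha_2, alpha_4, alpha_5, alpha_9} form a chain of 4 nodes with a double edge between the middle two (F_4). A semisimple Lie algebra decomposes uniquely as the direct sum of simple ideals, one per connected component of its Dynkin diagram, so g ≅ C_5 ⊕ F_4 (dimension 55 + 52 = 107).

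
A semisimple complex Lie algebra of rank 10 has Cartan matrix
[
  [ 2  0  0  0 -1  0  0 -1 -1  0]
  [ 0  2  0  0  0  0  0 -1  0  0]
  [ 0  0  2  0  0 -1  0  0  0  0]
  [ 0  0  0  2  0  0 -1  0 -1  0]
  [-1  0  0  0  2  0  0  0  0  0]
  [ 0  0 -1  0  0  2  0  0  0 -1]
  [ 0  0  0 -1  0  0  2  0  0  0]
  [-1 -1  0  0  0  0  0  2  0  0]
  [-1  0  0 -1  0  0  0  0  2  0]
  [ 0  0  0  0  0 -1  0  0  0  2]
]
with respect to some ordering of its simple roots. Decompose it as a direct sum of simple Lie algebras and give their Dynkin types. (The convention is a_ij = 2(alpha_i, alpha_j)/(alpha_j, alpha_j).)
The diagram associated to this matrix has two connected components: the simple roots {alpha_3, alpha_6, alpha_10} form a chain of 3 nodes with single edges (A_3), and {alpha_1, alpha_2, alpha_4, alpha_5, alpha_7, alpha_8, alpha_9} form a chain of 6 nodes with one extra node attached to the third node from one end (E_7). A semisimple Lie algebra decomposes uniquely as the direct sum of simple ideals, one per connected component of its Dynkin diagram, so g ≅ A_3 ⊕ E_7 (dimension 15 + 133 = 148).

A_3 (sl(4)) + E_7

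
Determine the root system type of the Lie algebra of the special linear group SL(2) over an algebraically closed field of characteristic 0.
A_1

This is sl(2), which has dimension 2^2 - 1 = 3 and rank 2 - 1 = 1 (a Cartan subalgebra is the diagonal traceless matrices). In the classification of classical Lie algebras, the special linear algebra sl(n+1) has type A_n; here n = 1, so the Dynkin diagram is a chain of 1 nodes with single edges (A_1). Hence the type is A_1.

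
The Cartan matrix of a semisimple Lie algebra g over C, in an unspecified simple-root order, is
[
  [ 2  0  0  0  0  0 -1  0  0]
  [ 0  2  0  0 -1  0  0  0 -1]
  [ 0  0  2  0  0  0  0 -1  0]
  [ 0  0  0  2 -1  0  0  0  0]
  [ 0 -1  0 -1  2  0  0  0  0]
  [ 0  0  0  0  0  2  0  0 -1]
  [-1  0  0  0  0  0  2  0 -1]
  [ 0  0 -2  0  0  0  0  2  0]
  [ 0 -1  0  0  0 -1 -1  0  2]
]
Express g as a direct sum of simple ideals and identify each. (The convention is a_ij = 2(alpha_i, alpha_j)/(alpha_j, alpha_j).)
B_2 (so(5)) + E_7

The diagram associated to this matrix has two connected components: the simple roots {alpha_3, alpha_8} form a chain of 2 nodes with a double edge at one end; the terminal node there is the unique short simple root (B_2), and {alpha_1, alpha_2, alpha_4, alpha_5, alpha_6, alpha_7, alpha_9} form a chain of 6 nodes with one extra node attached to the third node from one end (E_7). A semisimple Lie algebra decomposes uniquely as the direct sum of simple ideals, one per connected component of its Dynkin diagram, so g ≅ B_2 ⊕ E_7 (dimension 10 + 133 = 143).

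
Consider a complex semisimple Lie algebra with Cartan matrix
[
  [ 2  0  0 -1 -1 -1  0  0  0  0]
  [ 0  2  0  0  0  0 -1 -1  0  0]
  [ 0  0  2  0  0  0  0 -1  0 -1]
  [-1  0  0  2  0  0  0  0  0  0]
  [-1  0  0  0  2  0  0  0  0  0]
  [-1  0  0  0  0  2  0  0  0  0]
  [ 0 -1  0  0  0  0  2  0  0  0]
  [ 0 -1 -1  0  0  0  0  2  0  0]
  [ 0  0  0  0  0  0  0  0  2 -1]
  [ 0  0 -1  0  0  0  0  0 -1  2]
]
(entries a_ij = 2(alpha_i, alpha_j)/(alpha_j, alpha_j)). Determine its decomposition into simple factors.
A_6 (sl(7)) + D_4 (so(8))

The diagram associated to this matrix has two connected components: the simple roots {alpha_2, alpha_3, alpha_7, alpha_8, alpha_9, alpha_10} form a chain of 6 nodes with single edges (A_6), and {alpha_1, alpha_4, alpha_5, alpha_6} form a chain of 2 nodes with a fork of two nodes at one end (D_4). A semisimple Lie algebra decomposes uniquely as the direct sum of simple ideals, one per connected component of its Dynkin diagram, so g ≅ A_6 ⊕ D_4 (dimension 48 + 28 = 76).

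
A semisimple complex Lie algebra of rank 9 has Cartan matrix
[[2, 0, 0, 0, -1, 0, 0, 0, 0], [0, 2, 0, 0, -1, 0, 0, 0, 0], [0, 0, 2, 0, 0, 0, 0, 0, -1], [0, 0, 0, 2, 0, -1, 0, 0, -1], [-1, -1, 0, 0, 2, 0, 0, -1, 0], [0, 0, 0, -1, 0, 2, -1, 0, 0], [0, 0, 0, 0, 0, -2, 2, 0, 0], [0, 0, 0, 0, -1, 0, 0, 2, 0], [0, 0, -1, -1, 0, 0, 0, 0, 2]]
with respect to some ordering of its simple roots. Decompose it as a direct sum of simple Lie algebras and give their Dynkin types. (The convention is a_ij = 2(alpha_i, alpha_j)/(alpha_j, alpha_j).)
C_5 (sp(10)) ⊕ D_4 (so(8))

The diagram associated to this matrix has two connected components: the simple roots {alpha_3, alpha_4, alpha_6, alpha_7, alpha_9} form a chain of 5 nodes with a double edge at one end; the terminal node there is the unique long simple root (C_5), and {alpha_1, alpha_2, alpha_5, alpha_8} form a chain of 2 nodes with a fork of two nodes at one end (D_4). A semisimple Lie algebra decomposes uniquely as the direct sum of simple ideals, one per connected component of its Dynkin diagram, so g ≅ C_5 ⊕ D_4 (dimension 55 + 28 = 83).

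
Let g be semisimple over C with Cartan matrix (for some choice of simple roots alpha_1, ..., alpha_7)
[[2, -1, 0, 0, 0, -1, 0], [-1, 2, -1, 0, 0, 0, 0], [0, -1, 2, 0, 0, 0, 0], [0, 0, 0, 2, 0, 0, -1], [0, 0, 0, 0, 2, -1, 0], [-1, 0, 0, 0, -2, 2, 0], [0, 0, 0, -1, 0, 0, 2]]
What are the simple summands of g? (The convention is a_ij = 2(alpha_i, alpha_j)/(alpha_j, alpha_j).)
A_2 (sl(3)) ⊕ B_5 (so(11))

The diagram associated to this matrix has two connected components: the simple roots {alpha_4, alpha_7} form a chain of 2 nodes with single edges (A_2), and {alpha_1, alpha_2, alpha_3, alpha_5, alpha_6} form a chain of 5 nodes with a double edge at one end; the terminal node there is the unique short simple root (B_5). A semisimple Lie algebra decomposes uniquely as the direct sum of simple ideals, one per connected component of its Dynkin diagram, so g ≅ A_2 ⊕ B_5 (dimension 8 + 55 = 63).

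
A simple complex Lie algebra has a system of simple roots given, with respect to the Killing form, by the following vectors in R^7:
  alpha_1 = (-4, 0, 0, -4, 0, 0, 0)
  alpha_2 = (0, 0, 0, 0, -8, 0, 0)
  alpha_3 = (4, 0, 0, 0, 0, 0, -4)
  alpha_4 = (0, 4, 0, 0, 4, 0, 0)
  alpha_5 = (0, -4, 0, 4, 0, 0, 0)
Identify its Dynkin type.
Compute the Cartan integers a_ij = 2(alpha_i, alpha_j)/(alpha_j, alpha_j); the resulting 5x5 Cartan matrix is
[[2, 0, -1, 0, -1], [0, 2, 0, -2, 0], [-1, 0, 2, 0, 0], [0, -1, 0, 2, -1], [-1, 0, 0, -1, 2]].
The roots have two lengths (squared-length ratio 2:1); the short ones are alpha_{1,3,4,5}. The associated Dynkin diagram is a chain of 5 nodes with a double edge at one end; the terminal node there is the unique long simple root (C_5), so the type is C_5 (the algebra sp(10)).

C_5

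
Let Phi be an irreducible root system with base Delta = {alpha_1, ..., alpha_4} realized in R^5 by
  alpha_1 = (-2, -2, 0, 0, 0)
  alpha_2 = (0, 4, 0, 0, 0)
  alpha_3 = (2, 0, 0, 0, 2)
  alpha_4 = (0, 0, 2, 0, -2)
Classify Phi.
C_4 (sp(8))

Compute the Cartan integers a_ij = 2(alpha_i, alpha_j)/(alpha_j, alpha_j); the resulting 4x4 Cartan matrix is
[[2, -1, -1, 0], [-2, 2, 0, 0], [-1, 0, 2, -1], [0, 0, -1, 2]].
The roots have two lengths (squared-length ratio 2:1); the short ones are alpha_{1,3,4}. The associated Dynkin diagram is a chain of 4 nodes with a double edge at one end; the terminal node there is the unique long simple root (C_4), so the type is C_4 (the algebra sp(8)).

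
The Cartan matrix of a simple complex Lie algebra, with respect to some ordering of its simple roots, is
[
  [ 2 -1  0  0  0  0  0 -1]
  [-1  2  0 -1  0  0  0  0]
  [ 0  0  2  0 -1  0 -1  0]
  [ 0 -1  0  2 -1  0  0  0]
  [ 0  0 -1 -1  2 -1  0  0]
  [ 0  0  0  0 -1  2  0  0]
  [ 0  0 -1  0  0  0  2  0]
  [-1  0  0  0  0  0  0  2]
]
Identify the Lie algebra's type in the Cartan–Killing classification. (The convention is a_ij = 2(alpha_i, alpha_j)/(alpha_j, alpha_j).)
E_8

The matrix has rank 8 with 2's on the diagonal. Reading the off-diagonal entries as Dynkin edges (a single edge where a_ij = a_ji = -1; a double or triple edge where a_ij * a_ji = 2 or 3), the diagram is a chain of 7 nodes with one extra node attached to the third node from one end (E_8). One simple-root ordering that puts it in standard form is (alpha_7, alpha_6, alpha_3, alpha_5, alpha_4, alpha_2, alpha_1, alpha_8). So the algebra is type E_8.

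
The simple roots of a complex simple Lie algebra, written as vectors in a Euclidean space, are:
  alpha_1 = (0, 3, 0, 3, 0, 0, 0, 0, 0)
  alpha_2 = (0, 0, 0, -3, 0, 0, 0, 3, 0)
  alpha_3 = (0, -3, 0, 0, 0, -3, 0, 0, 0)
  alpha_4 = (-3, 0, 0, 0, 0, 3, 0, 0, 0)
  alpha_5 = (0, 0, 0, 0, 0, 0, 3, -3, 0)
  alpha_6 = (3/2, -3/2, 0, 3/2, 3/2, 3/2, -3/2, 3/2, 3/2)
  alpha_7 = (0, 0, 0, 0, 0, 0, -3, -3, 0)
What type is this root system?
E_7

Compute the Cartan integers a_ij = 2(alpha_i, alpha_j)/(alpha_j, alpha_j); the resulting 7x7 Cartan matrix is
[[2, -1, -1, 0, 0, 0, 0], [-1, 2, 0, 0, -1, 0, -1], [-1, 0, 2, -1, 0, 0, 0], [0, 0, -1, 2, 0, 0, 0], [0, -1, 0, 0, 2, -1, 0], [0, 0, 0, 0, -1, 2, 0], [0, -1, 0, 0, 0, 0, 2]].
All simple roots have the same length, so the diagram is simply laced. The associated Dynkin diagram is a chain of 6 nodes with one extra node attached to the third node from one end (E_7), so the type is E_7.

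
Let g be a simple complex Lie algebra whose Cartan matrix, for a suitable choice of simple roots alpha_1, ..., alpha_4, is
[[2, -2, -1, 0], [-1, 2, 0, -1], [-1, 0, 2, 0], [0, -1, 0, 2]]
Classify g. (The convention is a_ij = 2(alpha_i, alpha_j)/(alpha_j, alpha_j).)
F_4

The matrix has rank 4 with 2's on the diagonal. Reading the off-diagonal entries as Dynkin edges (a single edge where a_ij = a_ji = -1; a double or triple edge where a_ij * a_ji = 2 or 3), the diagram is a chain of 4 nodes with a double edge between the middle two (F_4). One simple-root ordering that puts it in standard form is (alpha_3, alpha_1, alpha_2, alpha_4). So the algebra is type F_4.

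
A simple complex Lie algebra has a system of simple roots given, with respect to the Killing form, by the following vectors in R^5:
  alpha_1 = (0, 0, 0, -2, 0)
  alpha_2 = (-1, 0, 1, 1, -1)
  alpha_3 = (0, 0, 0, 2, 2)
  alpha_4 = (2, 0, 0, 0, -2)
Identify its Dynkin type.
Compute the Cartan integers a_ij = 2(alpha_i, alpha_j)/(alpha_j, alpha_j); the resulting 4x4 Cartan matrix is
[[2, -1, -1, 0], [-1, 2, 0, 0], [-2, 0, 2, -1], [0, 0, -1, 2]].
The roots have two lengths (squared-length ratio 2:1); the short ones are alpha_{1,2}. The associated Dynkin diagram is a chain of 4 nodes with a double edge between the middle two (F_4), so the type is F_4.

F_4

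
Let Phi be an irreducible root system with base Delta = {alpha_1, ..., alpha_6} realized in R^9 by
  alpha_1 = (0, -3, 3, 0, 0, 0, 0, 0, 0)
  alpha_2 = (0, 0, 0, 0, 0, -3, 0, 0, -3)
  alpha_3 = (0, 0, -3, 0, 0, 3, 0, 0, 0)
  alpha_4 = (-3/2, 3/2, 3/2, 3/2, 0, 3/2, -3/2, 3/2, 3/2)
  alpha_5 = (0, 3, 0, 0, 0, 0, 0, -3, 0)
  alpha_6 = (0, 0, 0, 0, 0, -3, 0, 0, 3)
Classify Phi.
Compute the Cartan integers a_ij = 2(alpha_i, alpha_j)/(alpha_j, alpha_j); the resulting 6x6 Cartan matrix is
[[2, 0, -1, 0, -1, 0], [0, 2, -1, -1, 0, 0], [-1, -1, 2, 0, 0, -1], [0, -1, 0, 2, 0, 0], [-1, 0, 0, 0, 2, 0], [0, 0, -1, 0, 0, 2]].
All simple roots have the same length, so the diagram is simply laced. The associated Dynkin diagram is a chain of 5 nodes with one extra node attached to the third node from one end (E_6), so the type is E_6.

E6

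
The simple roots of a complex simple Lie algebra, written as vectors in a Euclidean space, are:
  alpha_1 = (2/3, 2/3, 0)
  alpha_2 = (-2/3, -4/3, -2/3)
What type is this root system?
Compute the Cartan integers a_ij = 2(alpha_i, alpha_j)/(alpha_j, alpha_j); the resulting 2x2 Cartan matrix is
[[2, -1], [-3, 2]].
The roots have two lengths (squared-length ratio 3:1); the short ones are alpha_{1}. The associated Dynkin diagram is two nodes joined by a triple edge (G_2), so the type is G_2.

G_2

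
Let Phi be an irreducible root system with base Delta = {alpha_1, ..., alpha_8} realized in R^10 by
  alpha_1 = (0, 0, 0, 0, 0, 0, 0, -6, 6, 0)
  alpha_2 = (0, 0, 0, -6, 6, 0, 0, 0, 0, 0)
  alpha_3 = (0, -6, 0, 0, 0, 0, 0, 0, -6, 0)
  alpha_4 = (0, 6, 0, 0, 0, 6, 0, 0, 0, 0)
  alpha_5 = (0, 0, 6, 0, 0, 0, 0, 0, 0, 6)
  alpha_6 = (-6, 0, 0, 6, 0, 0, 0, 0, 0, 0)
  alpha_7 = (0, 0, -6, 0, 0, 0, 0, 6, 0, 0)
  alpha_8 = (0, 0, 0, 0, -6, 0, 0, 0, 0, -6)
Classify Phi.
Compute the Cartan integers a_ij = 2(alpha_i, alpha_j)/(alpha_j, alpha_j); the resulting 8x8 Cartan matrix is
[[2, 0, -1, 0, 0, 0, -1, 0], [0, 2, 0, 0, 0, -1, 0, -1], [-1, 0, 2, -1, 0, 0, 0, 0], [0, 0, -1, 2, 0, 0, 0, 0], [0, 0, 0, 0, 2, 0, -1, -1], [0, -1, 0, 0, 0, 2, 0, 0], [-1, 0, 0, 0, -1, 0, 2, 0], [0, -1, 0, 0, -1, 0, 0, 2]].
All simple roots have the same length, so the diagram is simply laced. The associated Dynkin diagram is a chain of 8 nodes with single edges (A_8), so the type is A_8 (the algebra sl(9)).

A_8 (sl(9))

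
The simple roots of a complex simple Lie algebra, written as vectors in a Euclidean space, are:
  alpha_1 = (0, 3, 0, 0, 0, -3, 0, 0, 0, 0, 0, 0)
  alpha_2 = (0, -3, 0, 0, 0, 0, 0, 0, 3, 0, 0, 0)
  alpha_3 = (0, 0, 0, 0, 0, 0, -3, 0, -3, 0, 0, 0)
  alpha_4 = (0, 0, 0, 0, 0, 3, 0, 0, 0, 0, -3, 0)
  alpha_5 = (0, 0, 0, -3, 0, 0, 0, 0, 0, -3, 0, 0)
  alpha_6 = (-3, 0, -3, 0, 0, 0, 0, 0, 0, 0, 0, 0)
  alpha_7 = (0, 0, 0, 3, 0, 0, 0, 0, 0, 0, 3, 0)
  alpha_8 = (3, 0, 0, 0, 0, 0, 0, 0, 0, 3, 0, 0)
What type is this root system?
A_8 (sl(9))

Compute the Cartan integers a_ij = 2(alpha_i, alpha_j)/(alpha_j, alpha_j); the resulting 8x8 Cartan matrix is
[[2, -1, 0, -1, 0, 0, 0, 0], [-1, 2, -1, 0, 0, 0, 0, 0], [0, -1, 2, 0, 0, 0, 0, 0], [-1, 0, 0, 2, 0, 0, -1, 0], [0, 0, 0, 0, 2, 0, -1, -1], [0, 0, 0, 0, 0, 2, 0, -1], [0, 0, 0, -1, -1, 0, 2, 0], [0, 0, 0, 0, -1, -1, 0, 2]].
All simple roots have the same length, so the diagram is simply laced. The associated Dynkin diagram is a chain of 8 nodes with single edges (A_8), so the type is A_8 (the algebra sl(9)).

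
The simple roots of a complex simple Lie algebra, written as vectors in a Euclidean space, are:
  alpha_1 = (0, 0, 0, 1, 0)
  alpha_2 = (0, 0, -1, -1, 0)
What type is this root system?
B_2 (so(5))

Compute the Cartan integers a_ij = 2(alpha_i, alpha_j)/(alpha_j, alpha_j); the resulting 2x2 Cartan matrix is
[[2, -1], [-2, 2]].
The roots have two lengths (squared-length ratio 2:1); the short ones are alpha_{1}. The associated Dynkin diagram is a chain of 2 nodes with a double edge at one end; the terminal node there is the unique short simple root (B_2), so the type is B_2 (the algebra so(5)).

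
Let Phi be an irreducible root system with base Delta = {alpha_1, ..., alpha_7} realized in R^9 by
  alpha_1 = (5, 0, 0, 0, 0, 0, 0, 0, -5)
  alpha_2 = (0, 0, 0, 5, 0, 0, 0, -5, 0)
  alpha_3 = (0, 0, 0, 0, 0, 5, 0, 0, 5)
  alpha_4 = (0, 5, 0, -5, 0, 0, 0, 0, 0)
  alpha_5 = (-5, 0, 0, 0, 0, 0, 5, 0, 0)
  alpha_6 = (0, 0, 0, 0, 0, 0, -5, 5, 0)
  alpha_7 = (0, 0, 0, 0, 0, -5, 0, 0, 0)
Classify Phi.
B_7 (so(15))

Compute the Cartan integers a_ij = 2(alpha_i, alpha_j)/(alpha_j, alpha_j); the resulting 7x7 Cartan matrix is
[[2, 0, -1, 0, -1, 0, 0], [0, 2, 0, -1, 0, -1, 0], [-1, 0, 2, 0, 0, 0, -2], [0, -1, 0, 2, 0, 0, 0], [-1, 0, 0, 0, 2, -1, 0], [0, -1, 0, 0, -1, 2, 0], [0, 0, -1, 0, 0, 0, 2]].
The roots have two lengths (squared-length ratio 2:1); the short ones are alpha_{7}. The associated Dynkin diagram is a chain of 7 nodes with a double edge at one end; the terminal node there is the unique short simple root (B_7), so the type is B_7 (the algebra so(15)).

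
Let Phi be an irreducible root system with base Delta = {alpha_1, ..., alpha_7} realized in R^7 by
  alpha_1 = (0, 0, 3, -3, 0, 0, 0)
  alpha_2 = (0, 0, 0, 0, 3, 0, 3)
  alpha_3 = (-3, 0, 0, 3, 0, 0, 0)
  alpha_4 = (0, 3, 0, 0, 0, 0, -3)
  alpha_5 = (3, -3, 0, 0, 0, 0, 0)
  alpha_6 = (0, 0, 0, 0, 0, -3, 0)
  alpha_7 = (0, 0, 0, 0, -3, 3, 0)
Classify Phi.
Compute the Cartan integers a_ij = 2(alpha_i, alpha_j)/(alpha_j, alpha_j); the resulting 7x7 Cartan matrix is
[[2, 0, -1, 0, 0, 0, 0], [0, 2, 0, -1, 0, 0, -1], [-1, 0, 2, 0, -1, 0, 0], [0, -1, 0, 2, -1, 0, 0], [0, 0, -1, -1, 2, 0, 0], [0, 0, 0, 0, 0, 2, -1], [0, -1, 0, 0, 0, -2, 2]].
The roots have two lengths (squared-length ratio 2:1); the short ones are alpha_{6}. The associated Dynkin diagram is a chain of 7 nodes with a double edge at one end; the terminal node there is the unique short simple root (B_7), so the type is B_7 (the algebra so(15)).

type B_7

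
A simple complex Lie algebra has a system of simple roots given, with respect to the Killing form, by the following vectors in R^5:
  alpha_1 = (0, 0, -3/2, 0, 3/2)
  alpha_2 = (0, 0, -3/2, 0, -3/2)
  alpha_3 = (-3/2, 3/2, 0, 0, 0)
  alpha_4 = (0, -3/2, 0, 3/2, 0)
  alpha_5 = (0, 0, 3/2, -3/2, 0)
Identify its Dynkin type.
D_5 (so(10))

Compute the Cartan integers a_ij = 2(alpha_i, alpha_j)/(alpha_j, alpha_j); the resulting 5x5 Cartan matrix is
[[2, 0, 0, 0, -1], [0, 2, 0, 0, -1], [0, 0, 2, -1, 0], [0, 0, -1, 2, -1], [-1, -1, 0, -1, 2]].
All simple roots have the same length, so the diagram is simply laced. The associated Dynkin diagram is a chain of 3 nodes with a fork of two nodes at one end (D_5), so the type is D_5 (the algebra so(10)).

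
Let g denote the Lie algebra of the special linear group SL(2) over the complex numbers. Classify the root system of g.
This is sl(2), which has dimension 2^2 - 1 = 3 and rank 2 - 1 = 1 (a Cartan subalgebra is the diagonal traceless matrices). In the classification of classical Lie algebras, the special linear algebra sl(n+1) has type A_n; here n = 1, so the Dynkin diagram is a chain of 1 nodes with single edges (A_1). Hence the type is A_1.

A_1 (sl(2))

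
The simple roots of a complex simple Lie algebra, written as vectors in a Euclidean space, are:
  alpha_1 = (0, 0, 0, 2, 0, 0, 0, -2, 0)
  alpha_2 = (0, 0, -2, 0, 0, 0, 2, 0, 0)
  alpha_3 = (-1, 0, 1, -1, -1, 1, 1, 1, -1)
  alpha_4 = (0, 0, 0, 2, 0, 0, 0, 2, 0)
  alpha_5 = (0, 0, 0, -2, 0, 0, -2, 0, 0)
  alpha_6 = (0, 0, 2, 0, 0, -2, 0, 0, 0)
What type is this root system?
Compute the Cartan integers a_ij = 2(alpha_i, alpha_j)/(alpha_j, alpha_j); the resulting 6x6 Cartan matrix is
[[2, 0, -1, 0, -1, 0], [0, 2, 0, 0, -1, -1], [-1, 0, 2, 0, 0, 0], [0, 0, 0, 2, -1, 0], [-1, -1, 0, -1, 2, 0], [0, -1, 0, 0, 0, 2]].
All simple roots have the same length, so the diagram is simply laced. The associated Dynkin diagram is a chain of 5 nodes with one extra node attached to the third node from one end (E_6), so the type is E_6.

E_6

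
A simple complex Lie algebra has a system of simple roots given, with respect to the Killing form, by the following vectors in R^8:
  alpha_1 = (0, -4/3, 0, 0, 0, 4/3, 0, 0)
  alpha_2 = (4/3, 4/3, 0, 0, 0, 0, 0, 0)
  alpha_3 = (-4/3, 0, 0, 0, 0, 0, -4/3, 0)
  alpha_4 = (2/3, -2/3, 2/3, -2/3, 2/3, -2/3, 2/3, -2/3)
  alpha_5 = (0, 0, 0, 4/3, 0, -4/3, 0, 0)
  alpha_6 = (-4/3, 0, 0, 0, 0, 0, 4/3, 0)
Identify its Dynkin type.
Compute the Cartan integers a_ij = 2(alpha_i, alpha_j)/(alpha_j, alpha_j); the resulting 6x6 Cartan matrix is
[[2, -1, 0, 0, -1, 0], [-1, 2, -1, 0, 0, -1], [0, -1, 2, -1, 0, 0], [0, 0, -1, 2, 0, 0], [-1, 0, 0, 0, 2, 0], [0, -1, 0, 0, 0, 2]].
All simple roots have the same length, so the diagram is simply laced. The associated Dynkin diagram is a chain of 5 nodes with one extra node attached to the third node from one end (E_6), so the type is E_6.

type E_6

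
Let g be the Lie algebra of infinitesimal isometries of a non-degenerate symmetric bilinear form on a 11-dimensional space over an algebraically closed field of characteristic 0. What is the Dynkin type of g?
type B_5

This is so(11) with 11 odd, which has dimension 11(11-1)/2 = 55 and rank (11-1)/2 = 5. In the classification of classical Lie algebras, the orthogonal algebra so(2n+1) in an odd number of variables has type B_n; here n = 5, so the Dynkin diagram is a chain of 5 nodes with a double edge at one end; the terminal node there is the unique short simple root (B_5). Hence the type is B_5.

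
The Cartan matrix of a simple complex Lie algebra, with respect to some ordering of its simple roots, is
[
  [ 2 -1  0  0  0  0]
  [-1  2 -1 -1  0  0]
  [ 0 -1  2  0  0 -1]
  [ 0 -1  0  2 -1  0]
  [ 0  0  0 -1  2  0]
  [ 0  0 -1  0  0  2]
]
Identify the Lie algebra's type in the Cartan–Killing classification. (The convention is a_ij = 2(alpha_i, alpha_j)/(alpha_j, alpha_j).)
The matrix has rank 6 with 2's on the diagonal. Reading the off-diagonal entries as Dynkin edges (a single edge where a_ij = a_ji = -1; a double or triple edge where a_ij * a_ji = 2 or 3), the diagram is a chain of 5 nodes with one extra node attached to the third node from one end (E_6). One simple-root ordering that puts it in standard form is (alpha_5, alpha_1, alpha_4, alpha_2, alpha_3, alpha_6). So the algebra is type E_6.

E6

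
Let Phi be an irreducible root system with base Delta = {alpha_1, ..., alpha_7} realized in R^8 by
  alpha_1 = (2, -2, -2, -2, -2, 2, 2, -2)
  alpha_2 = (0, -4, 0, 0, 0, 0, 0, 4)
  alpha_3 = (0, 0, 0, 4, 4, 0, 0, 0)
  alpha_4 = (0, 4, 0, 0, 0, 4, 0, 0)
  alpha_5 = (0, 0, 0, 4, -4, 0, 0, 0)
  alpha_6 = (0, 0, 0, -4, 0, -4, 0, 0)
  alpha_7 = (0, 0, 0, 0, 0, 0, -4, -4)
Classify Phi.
Compute the Cartan integers a_ij = 2(alpha_i, alpha_j)/(alpha_j, alpha_j); the resulting 7x7 Cartan matrix is
[[2, 0, -1, 0, 0, 0, 0], [0, 2, 0, -1, 0, 0, -1], [-1, 0, 2, 0, 0, -1, 0], [0, -1, 0, 2, 0, -1, 0], [0, 0, 0, 0, 2, -1, 0], [0, 0, -1, -1, -1, 2, 0], [0, -1, 0, 0, 0, 0, 2]].
All simple roots have the same length, so the diagram is simply laced. The associated Dynkin diagram is a chain of 6 nodes with one extra node attached to the third node from one end (E_7), so the type is E_7.

E7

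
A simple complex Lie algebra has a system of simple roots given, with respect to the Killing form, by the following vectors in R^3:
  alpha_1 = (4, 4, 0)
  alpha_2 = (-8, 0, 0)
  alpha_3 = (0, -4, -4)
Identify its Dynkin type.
Compute the Cartan integers a_ij = 2(alpha_i, alpha_j)/(alpha_j, alpha_j); the resulting 3x3 Cartan matrix is
[[2, -1, -1], [-2, 2, 0], [-1, 0, 2]].
The roots have two lengths (squared-length ratio 2:1); the short ones are alpha_{1,3}. The associated Dynkin diagram is a chain of 3 nodes with a double edge at one end; the terminal node there is the unique long simple root (C_3), so the type is C_3 (the algebra sp(6)).

C_3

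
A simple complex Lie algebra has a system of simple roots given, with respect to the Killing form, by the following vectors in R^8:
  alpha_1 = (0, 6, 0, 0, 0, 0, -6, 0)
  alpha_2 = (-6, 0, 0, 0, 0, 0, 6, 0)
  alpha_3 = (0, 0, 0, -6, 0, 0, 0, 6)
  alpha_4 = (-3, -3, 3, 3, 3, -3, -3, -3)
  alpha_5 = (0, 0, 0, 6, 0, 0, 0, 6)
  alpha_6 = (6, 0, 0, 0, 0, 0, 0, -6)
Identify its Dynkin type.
Compute the Cartan integers a_ij = 2(alpha_i, alpha_j)/(alpha_j, alpha_j); the resulting 6x6 Cartan matrix is
[[2, -1, 0, 0, 0, 0], [-1, 2, 0, 0, 0, -1], [0, 0, 2, -1, 0, -1], [0, 0, -1, 2, 0, 0], [0, 0, 0, 0, 2, -1], [0, -1, -1, 0, -1, 2]].
All simple roots have the same length, so the diagram is simply laced. The associated Dynkin diagram is a chain of 5 nodes with one extra node attached to the third node from one end (E_6), so the type is E_6.

E_6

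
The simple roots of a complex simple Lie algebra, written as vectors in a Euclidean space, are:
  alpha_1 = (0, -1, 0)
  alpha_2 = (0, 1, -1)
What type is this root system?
type B_2

Compute the Cartan integers a_ij = 2(alpha_i, alpha_j)/(alpha_j, alpha_j); the resulting 2x2 Cartan matrix is
[[2, -1], [-2, 2]].
The roots have two lengths (squared-length ratio 2:1); the short ones are alpha_{1}. The associated Dynkin diagram is a chain of 2 nodes with a double edge at one end; the terminal node there is the unique short simple root (B_2), so the type is B_2 (the algebra so(5)).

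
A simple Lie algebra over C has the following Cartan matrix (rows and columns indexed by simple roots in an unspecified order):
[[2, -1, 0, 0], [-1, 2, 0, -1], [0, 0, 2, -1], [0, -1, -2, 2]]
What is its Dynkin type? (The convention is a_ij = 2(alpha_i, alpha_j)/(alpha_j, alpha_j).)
The matrix has rank 4 with 2's on the diagonal. Reading the off-diagonal entries as Dynkin edges (a single edge where a_ij = a_ji = -1; a double or triple edge where a_ij * a_ji = 2 or 3), the diagram is a chain of 4 nodes with a double edge at one end; the terminal node there is the unique short simple root (B_4). One simple-root ordering that puts it in standard form is (alpha_1, alpha_2, alpha_4, alpha_3). So the algebra is type B_4, i.e. so(9).

B4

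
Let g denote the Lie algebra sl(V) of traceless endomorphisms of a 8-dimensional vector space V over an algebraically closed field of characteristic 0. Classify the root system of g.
This is sl(8), which has dimension 8^2 - 1 = 63 and rank 8 - 1 = 7 (a Cartan subalgebra is the diagonal traceless matrices). In the classification of classical Lie algebras, the special linear algebra sl(n+1) has type A_n; here n = 7, so the Dynkin diagram is a chain of 7 nodes with single edges (A_7). Hence the type is A_7.

A_7 (sl(8))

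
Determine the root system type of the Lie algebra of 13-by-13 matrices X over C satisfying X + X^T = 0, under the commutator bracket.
B6

This is so(13) with 13 odd, which has dimension 13(13-1)/2 = 78 and rank (13-1)/2 = 6. In the classification of classical Lie algebras, the orthogonal algebra so(2n+1) in an odd number of variables has type B_n; here n = 6, so the Dynkin diagram is a chain of 6 nodes with a double edge at one end; the terminal node there is the unique short simple root (B_6). Hence the type is B_6.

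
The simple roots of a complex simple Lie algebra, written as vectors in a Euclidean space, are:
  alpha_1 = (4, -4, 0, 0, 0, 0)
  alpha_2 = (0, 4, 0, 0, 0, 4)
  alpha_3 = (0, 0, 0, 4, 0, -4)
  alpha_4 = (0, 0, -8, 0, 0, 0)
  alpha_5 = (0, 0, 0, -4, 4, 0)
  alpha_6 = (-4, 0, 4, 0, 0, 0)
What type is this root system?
C6

Compute the Cartan integers a_ij = 2(alpha_i, alpha_j)/(alpha_j, alpha_j); the resulting 6x6 Cartan matrix is
[[2, -1, 0, 0, 0, -1], [-1, 2, -1, 0, 0, 0], [0, -1, 2, 0, -1, 0], [0, 0, 0, 2, 0, -2], [0, 0, -1, 0, 2, 0], [-1, 0, 0, -1, 0, 2]].
The roots have two lengths (squared-length ratio 2:1); the short ones are alpha_{1,2,3,5,6}. The associated Dynkin diagram is a chain of 6 nodes with a double edge at one end; the terminal node there is the unique long simple root (C_6), so the type is C_6 (the algebra sp(12)).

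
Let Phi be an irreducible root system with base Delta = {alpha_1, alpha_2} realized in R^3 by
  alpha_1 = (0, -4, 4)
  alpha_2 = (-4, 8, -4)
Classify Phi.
Compute the Cartan integers a_ij = 2(alpha_i, alpha_j)/(alpha_j, alpha_j); the resulting 2x2 Cartan matrix is
[[2, -1], [-3, 2]].
The roots have two lengths (squared-length ratio 3:1); the short ones are alpha_{1}. The associated Dynkin diagram is two nodes joined by a triple edge (G_2), so the type is G_2.

G2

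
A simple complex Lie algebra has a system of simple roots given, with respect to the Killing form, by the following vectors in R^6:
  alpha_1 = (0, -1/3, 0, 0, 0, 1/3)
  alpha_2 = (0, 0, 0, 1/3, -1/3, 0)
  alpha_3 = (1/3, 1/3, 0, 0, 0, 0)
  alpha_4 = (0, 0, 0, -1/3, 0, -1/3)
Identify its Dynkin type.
Compute the Cartan integers a_ij = 2(alpha_i, alpha_j)/(alpha_j, alpha_j); the resulting 4x4 Cartan matrix is
[[2, 0, -1, -1], [0, 2, 0, -1], [-1, 0, 2, 0], [-1, -1, 0, 2]].
All simple roots have the same length, so the diagram is simply laced. The associated Dynkin diagram is a chain of 4 nodes with single edges (A_4), so the type is A_4 (the algebra sl(5)).

A_4 (sl(5))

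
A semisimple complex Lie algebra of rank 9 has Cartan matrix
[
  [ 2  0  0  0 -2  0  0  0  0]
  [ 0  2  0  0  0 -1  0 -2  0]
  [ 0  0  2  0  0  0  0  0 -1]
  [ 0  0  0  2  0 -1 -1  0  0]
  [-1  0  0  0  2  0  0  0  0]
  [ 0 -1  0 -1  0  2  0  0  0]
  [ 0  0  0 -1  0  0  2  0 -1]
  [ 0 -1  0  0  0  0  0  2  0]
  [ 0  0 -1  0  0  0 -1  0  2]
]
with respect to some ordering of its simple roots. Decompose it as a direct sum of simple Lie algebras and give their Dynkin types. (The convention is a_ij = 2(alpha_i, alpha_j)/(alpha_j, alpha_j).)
B_2 + B_7

The diagram associated to this matrix has two connected components: the simple roots {alpha_1, alpha_5} form a chain of 2 nodes with a double edge at one end; the terminal node there is the unique short simple root (B_2), and {alpha_2, alpha_3, alpha_4, alpha_6, alpha_7, alpha_8, alpha_9} form a chain of 7 nodes with a double edge at one end; the terminal node there is the unique short simple root (B_7). A semisimple Lie algebra decomposes uniquely as the direct sum of simple ideals, one per connected component of its Dynkin diagram, so g ≅ B_2 ⊕ B_7 (dimension 10 + 105 = 115).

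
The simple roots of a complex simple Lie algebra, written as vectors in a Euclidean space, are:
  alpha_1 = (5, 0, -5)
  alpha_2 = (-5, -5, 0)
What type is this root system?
type A_2

Compute the Cartan integers a_ij = 2(alpha_i, alpha_j)/(alpha_j, alpha_j); the resulting 2x2 Cartan matrix is
[[2, -1], [-1, 2]].
All simple roots have the same length, so the diagram is simply laced. The associated Dynkin diagram is a chain of 2 nodes with single edges (A_2), so the type is A_2 (the algebra sl(3)).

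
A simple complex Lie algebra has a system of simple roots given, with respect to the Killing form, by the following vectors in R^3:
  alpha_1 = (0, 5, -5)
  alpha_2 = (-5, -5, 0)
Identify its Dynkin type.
A_2

Compute the Cartan integers a_ij = 2(alpha_i, alpha_j)/(alpha_j, alpha_j); the resulting 2x2 Cartan matrix is
[[2, -1], [-1, 2]].
All simple roots have the same length, so the diagram is simply laced. The associated Dynkin diagram is a chain of 2 nodes with single edges (A_2), so the type is A_2 (the algebra sl(3)).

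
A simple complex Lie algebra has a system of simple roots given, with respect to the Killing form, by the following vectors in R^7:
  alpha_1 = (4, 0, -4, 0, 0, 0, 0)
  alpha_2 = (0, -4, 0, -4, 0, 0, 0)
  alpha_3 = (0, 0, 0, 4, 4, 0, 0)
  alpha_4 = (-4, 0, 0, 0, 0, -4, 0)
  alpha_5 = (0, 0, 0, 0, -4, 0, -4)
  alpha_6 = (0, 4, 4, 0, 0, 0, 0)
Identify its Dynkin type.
type A_6

Compute the Cartan integers a_ij = 2(alpha_i, alpha_j)/(alpha_j, alpha_j); the resulting 6x6 Cartan matrix is
[[2, 0, 0, -1, 0, -1], [0, 2, -1, 0, 0, -1], [0, -1, 2, 0, -1, 0], [-1, 0, 0, 2, 0, 0], [0, 0, -1, 0, 2, 0], [-1, -1, 0, 0, 0, 2]].
All simple roots have the same length, so the diagram is simply laced. The associated Dynkin diagram is a chain of 6 nodes with single edges (A_6), so the type is A_6 (the algebra sl(7)).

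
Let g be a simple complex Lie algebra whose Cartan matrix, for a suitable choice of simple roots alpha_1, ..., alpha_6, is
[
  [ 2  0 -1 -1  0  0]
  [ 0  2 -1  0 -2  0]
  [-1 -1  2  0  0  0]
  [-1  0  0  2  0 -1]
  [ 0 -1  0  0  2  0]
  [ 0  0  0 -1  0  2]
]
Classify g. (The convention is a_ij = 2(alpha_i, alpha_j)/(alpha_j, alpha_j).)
The matrix has rank 6 with 2's on the diagonal. Reading the off-diagonal entries as Dynkin edges (a single edge where a_ij = a_ji = -1; a double or triple edge where a_ij * a_ji = 2 or 3), the diagram is a chain of 6 nodes with a double edge at one end; the terminal node there is the unique short simple root (B_6). One simple-root ordering that puts it in standard form is (alpha_6, alpha_4, alpha_1, alpha_3, alpha_2, alpha_5). So the algebra is type B_6, i.e. so(13).

B6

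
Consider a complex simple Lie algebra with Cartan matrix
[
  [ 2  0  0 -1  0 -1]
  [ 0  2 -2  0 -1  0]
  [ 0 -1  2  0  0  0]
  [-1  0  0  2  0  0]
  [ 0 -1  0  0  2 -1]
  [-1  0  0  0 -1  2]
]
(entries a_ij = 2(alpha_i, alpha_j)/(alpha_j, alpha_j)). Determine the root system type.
The matrix has rank 6 with 2's on the diagonal. Reading the off-diagonal entries as Dynkin edges (a single edge where a_ij = a_ji = -1; a double or triple edge where a_ij * a_ji = 2 or 3), the diagram is a chain of 6 nodes with a double edge at one end; the terminal node there is the unique short simple root (B_6). One simple-root ordering that puts it in standard form is (alpha_4, alpha_1, alpha_6, alpha_5, alpha_2, alpha_3). So the algebra is type B_6, i.e. so(13).

type B_6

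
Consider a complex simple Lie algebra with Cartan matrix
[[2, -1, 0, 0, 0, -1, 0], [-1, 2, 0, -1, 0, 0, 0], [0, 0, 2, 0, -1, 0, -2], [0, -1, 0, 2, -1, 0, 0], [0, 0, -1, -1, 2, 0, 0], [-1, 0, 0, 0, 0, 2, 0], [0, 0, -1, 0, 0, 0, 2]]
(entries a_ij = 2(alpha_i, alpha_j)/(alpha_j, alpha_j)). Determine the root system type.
The matrix has rank 7 with 2's on the diagonal. Reading the off-diagonal entries as Dynkin edges (a single edge where a_ij = a_ji = -1; a double or triple edge where a_ij * a_ji = 2 or 3), the diagram is a chain of 7 nodes with a double edge at one end; the terminal node there is the unique short simple root (B_7). One simple-root ordering that puts it in standard form is (alpha_6, alpha_1, alpha_2, alpha_4, alpha_5, alpha_3, alpha_7). So the algebra is type B_7, i.e. so(15).

type B_7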